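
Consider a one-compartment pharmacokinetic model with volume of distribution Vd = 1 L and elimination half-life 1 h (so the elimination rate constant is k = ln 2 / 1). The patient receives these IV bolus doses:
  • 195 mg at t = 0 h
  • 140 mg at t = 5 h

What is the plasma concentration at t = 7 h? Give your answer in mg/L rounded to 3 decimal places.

k = ln 2 / 1 = 0.69315 per h
Dose 1 (195 mg at t=0 h): 195·exp(−0.69315·7) = 1.523 mg/L
Dose 2 (140 mg at t=5 h): 140·exp(−0.69315·2) = 35.000 mg/L
C(7) = 1.523 + 35.000 = 36.523 mg/L

36.523 mg/L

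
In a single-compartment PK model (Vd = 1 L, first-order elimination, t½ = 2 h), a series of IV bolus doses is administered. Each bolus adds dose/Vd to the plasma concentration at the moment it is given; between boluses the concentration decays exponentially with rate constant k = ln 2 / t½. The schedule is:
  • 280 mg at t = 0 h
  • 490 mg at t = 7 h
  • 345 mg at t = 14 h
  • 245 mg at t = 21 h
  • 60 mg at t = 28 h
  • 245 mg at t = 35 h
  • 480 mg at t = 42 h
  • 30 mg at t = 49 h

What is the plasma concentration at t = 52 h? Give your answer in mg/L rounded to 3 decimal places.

26.304 mg/L

k = ln 2 / 2 = 0.34657 per h
Dose 1 (280 mg at t=0 h): 280·exp(−0.34657·52) = 0.000 mg/L
Dose 2 (490 mg at t=7 h): 490·exp(−0.34657·45) = 0.000 mg/L
Dose 3 (345 mg at t=14 h): 345·exp(−0.34657·38) = 0.001 mg/L
Dose 4 (245 mg at t=21 h): 245·exp(−0.34657·31) = 0.005 mg/L
Dose 5 (60 mg at t=28 h): 60·exp(−0.34657·24) = 0.015 mg/L
Dose 6 (245 mg at t=35 h): 245·exp(−0.34657·17) = 0.677 mg/L
Dose 7 (480 mg at t=42 h): 480·exp(−0.34657·10) = 15.000 mg/L
Dose 8 (30 mg at t=49 h): 30·exp(−0.34657·3) = 10.607 mg/L
C(52) = 0.000 + 0.000 + 0.001 + 0.005 + 0.015 + 0.677 + 15.000 + 10.607 = 26.304 mg/L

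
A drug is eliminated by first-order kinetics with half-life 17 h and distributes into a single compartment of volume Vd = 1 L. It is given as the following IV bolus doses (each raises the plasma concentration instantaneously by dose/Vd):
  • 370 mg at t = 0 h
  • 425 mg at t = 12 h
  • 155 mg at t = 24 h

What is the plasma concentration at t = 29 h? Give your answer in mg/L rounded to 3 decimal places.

452.331 mg/L

k = ln 2 / 17 = 0.04077 per h
Dose 1 (370 mg at t=0 h): 370·exp(−0.04077·29) = 113.417 mg/L
Dose 2 (425 mg at t=12 h): 425·exp(−0.04077·17) = 212.500 mg/L
Dose 3 (155 mg at t=24 h): 155·exp(−0.04077·5) = 126.414 mg/L
C(29) = 113.417 + 212.500 + 126.414 = 452.331 mg/L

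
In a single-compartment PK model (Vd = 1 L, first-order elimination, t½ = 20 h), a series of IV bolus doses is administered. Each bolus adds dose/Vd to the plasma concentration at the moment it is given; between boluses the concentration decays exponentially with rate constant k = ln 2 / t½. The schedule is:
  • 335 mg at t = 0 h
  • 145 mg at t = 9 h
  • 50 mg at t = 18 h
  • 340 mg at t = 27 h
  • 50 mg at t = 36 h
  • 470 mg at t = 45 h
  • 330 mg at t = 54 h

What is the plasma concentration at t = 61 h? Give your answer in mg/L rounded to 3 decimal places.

k = ln 2 / 20 = 0.03466 per h
Dose 1 (335 mg at t=0 h): 335·exp(−0.03466·61) = 40.449 mg/L
Dose 2 (145 mg at t=9 h): 145·exp(−0.03466·52) = 23.916 mg/L
Dose 3 (50 mg at t=18 h): 50·exp(−0.03466·43) = 11.266 mg/L
Dose 4 (340 mg at t=27 h): 340·exp(−0.03466·34) = 104.647 mg/L
Dose 5 (50 mg at t=36 h): 50·exp(−0.03466·25) = 21.022 mg/L
Dose 6 (470 mg at t=45 h): 470·exp(−0.03466·16) = 269.944 mg/L
Dose 7 (330 mg at t=54 h): 330·exp(−0.03466·7) = 258.913 mg/L
C(61) = 40.449 + 23.916 + 11.266 + 104.647 + 21.022 + 269.944 + 258.913 = 730.157 mg/L

730.157 mg/L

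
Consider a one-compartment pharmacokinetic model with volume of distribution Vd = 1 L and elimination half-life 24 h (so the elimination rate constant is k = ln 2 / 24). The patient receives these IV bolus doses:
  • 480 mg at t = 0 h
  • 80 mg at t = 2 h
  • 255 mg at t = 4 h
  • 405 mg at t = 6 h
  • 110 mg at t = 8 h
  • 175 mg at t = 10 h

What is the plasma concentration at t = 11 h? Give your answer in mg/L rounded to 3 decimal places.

1240.800 mg/L

k = ln 2 / 24 = 0.02888 per h
Dose 1 (480 mg at t=0 h): 480·exp(−0.02888·11) = 349.357 mg/L
Dose 2 (80 mg at t=2 h): 80·exp(−0.02888·9) = 61.688 mg/L
Dose 3 (255 mg at t=4 h): 255·exp(−0.02888·7) = 208.324 mg/L
Dose 4 (405 mg at t=6 h): 405·exp(−0.02888·5) = 350.542 mg/L
Dose 5 (110 mg at t=8 h): 110·exp(−0.02888·3) = 100.870 mg/L
Dose 6 (175 mg at t=10 h): 175·exp(−0.02888·1) = 170.018 mg/L
C(11) = 349.357 + 61.688 + 208.324 + 350.542 + 100.870 + 170.018 = 1240.800 mg/L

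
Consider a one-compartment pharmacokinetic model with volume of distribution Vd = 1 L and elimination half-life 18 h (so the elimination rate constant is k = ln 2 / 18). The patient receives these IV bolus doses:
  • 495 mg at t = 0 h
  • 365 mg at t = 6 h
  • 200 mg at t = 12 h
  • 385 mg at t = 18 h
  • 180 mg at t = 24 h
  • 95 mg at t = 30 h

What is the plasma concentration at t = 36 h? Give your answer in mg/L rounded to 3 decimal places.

699.382 mg/L

k = ln 2 / 18 = 0.03851 per h
Dose 1 (495 mg at t=0 h): 495·exp(−0.03851·36) = 123.750 mg/L
Dose 2 (365 mg at t=6 h): 365·exp(−0.03851·30) = 114.968 mg/L
Dose 3 (200 mg at t=12 h): 200·exp(−0.03851·24) = 79.370 mg/L
Dose 4 (385 mg at t=18 h): 385·exp(−0.03851·18) = 192.500 mg/L
Dose 5 (180 mg at t=24 h): 180·exp(−0.03851·12) = 113.393 mg/L
Dose 6 (95 mg at t=30 h): 95·exp(−0.03851·6) = 75.402 mg/L
C(36) = 123.750 + 114.968 + 79.370 + 192.500 + 113.393 + 75.402 = 699.382 mg/L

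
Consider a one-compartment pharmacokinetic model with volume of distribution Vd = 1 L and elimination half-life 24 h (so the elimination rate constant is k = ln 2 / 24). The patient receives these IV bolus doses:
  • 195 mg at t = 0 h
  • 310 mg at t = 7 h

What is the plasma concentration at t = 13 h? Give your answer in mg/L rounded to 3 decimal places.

k = ln 2 / 24 = 0.02888 per h
Dose 1 (195 mg at t=0 h): 195·exp(−0.02888·13) = 133.960 mg/L
Dose 2 (310 mg at t=7 h): 310·exp(−0.02888·6) = 260.678 mg/L
C(13) = 133.960 + 260.678 = 394.638 mg/L

394.638 mg/L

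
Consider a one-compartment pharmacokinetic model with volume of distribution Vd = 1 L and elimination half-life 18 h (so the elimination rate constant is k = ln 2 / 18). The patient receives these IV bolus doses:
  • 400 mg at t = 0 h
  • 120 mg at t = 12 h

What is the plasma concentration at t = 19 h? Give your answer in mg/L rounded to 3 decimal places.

284.091 mg/L

k = ln 2 / 18 = 0.03851 per h
Dose 1 (400 mg at t=0 h): 400·exp(−0.03851·19) = 192.445 mg/L
Dose 2 (120 mg at t=12 h): 120·exp(−0.03851·7) = 91.646 mg/L
C(19) = 192.445 + 91.646 = 284.091 mg/L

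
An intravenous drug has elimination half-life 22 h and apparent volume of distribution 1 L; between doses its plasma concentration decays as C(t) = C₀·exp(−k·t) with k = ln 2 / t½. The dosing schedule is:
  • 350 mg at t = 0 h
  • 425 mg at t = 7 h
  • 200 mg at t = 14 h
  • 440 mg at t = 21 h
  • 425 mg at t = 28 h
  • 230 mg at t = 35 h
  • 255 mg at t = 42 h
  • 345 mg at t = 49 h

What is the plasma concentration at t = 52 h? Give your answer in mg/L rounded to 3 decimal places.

1231.158 mg/L

k = ln 2 / 22 = 0.03151 per h
Dose 1 (350 mg at t=0 h): 350·exp(−0.03151·52) = 68.005 mg/L
Dose 2 (425 mg at t=7 h): 425·exp(−0.03151·45) = 102.955 mg/L
Dose 3 (200 mg at t=14 h): 200·exp(−0.03151·38) = 60.404 mg/L
Dose 4 (440 mg at t=21 h): 440·exp(−0.03151·31) = 165.682 mg/L
Dose 5 (425 mg at t=28 h): 425·exp(−0.03151·24) = 199.523 mg/L
Dose 6 (230 mg at t=35 h): 230·exp(−0.03151·17) = 134.621 mg/L
Dose 7 (255 mg at t=42 h): 255·exp(−0.03151·10) = 186.084 mg/L
Dose 8 (345 mg at t=49 h): 345·exp(−0.03151·3) = 313.884 mg/L
C(52) = 68.005 + 102.955 + 60.404 + 165.682 + 199.523 + 134.621 + 186.084 + 313.884 = 1231.158 mg/L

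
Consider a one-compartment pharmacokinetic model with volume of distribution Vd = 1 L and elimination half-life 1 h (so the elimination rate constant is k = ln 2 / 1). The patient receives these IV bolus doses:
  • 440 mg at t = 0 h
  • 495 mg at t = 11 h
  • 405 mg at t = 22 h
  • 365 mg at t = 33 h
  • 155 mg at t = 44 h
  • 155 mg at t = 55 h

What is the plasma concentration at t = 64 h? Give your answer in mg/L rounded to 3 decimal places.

0.303 mg/L

k = ln 2 / 1 = 0.69315 per h
Dose 1 (440 mg at t=0 h): 440·exp(−0.69315·64) = 0.000 mg/L
Dose 2 (495 mg at t=11 h): 495·exp(−0.69315·53) = 0.000 mg/L
Dose 3 (405 mg at t=22 h): 405·exp(−0.69315·42) = 0.000 mg/L
Dose 4 (365 mg at t=33 h): 365·exp(−0.69315·31) = 0.000 mg/L
Dose 5 (155 mg at t=44 h): 155·exp(−0.69315·20) = 0.000 mg/L
Dose 6 (155 mg at t=55 h): 155·exp(−0.69315·9) = 0.303 mg/L
C(64) = 0.000 + 0.000 + 0.000 + 0.000 + 0.000 + 0.303 = 0.303 mg/L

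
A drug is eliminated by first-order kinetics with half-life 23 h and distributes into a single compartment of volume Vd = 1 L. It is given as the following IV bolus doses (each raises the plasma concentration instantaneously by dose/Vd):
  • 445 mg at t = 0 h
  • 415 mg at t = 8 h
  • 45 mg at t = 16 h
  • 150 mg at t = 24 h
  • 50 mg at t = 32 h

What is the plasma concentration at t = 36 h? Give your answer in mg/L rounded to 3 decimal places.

502.283 mg/L

k = ln 2 / 23 = 0.03014 per h
Dose 1 (445 mg at t=0 h): 445·exp(−0.03014·36) = 150.377 mg/L
Dose 2 (415 mg at t=8 h): 415·exp(−0.03014·28) = 178.475 mg/L
Dose 3 (45 mg at t=16 h): 45·exp(−0.03014·20) = 24.629 mg/L
Dose 4 (150 mg at t=24 h): 150·exp(−0.03014·12) = 104.480 mg/L
Dose 5 (50 mg at t=32 h): 50·exp(−0.03014·4) = 44.322 mg/L
C(36) = 150.377 + 178.475 + 24.629 + 104.480 + 44.322 = 502.283 mg/L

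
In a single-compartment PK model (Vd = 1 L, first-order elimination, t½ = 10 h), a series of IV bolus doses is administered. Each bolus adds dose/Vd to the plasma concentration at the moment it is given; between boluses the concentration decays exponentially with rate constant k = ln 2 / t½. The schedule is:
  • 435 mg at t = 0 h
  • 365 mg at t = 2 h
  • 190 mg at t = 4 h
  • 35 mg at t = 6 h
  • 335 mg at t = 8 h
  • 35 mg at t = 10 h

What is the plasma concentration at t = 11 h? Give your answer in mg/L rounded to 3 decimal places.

845.001 mg/L

k = ln 2 / 10 = 0.06931 per h
Dose 1 (435 mg at t=0 h): 435·exp(−0.06931·11) = 202.935 mg/L
Dose 2 (365 mg at t=2 h): 365·exp(−0.06931·9) = 195.599 mg/L
Dose 3 (190 mg at t=4 h): 190·exp(−0.06931·7) = 116.959 mg/L
Dose 4 (35 mg at t=6 h): 35·exp(−0.06931·5) = 24.749 mg/L
Dose 5 (335 mg at t=8 h): 335·exp(−0.06931·3) = 272.105 mg/L
Dose 6 (35 mg at t=10 h): 35·exp(−0.06931·1) = 32.656 mg/L
C(11) = 202.935 + 195.599 + 116.959 + 24.749 + 272.105 + 32.656 = 845.001 mg/L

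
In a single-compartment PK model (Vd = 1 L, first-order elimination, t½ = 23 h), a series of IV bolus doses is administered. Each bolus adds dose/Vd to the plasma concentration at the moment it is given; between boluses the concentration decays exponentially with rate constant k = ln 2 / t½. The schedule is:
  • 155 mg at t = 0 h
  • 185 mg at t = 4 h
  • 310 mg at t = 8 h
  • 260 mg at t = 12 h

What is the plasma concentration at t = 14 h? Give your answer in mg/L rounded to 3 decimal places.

k = ln 2 / 23 = 0.03014 per h
Dose 1 (155 mg at t=0 h): 155·exp(−0.03014·14) = 101.647 mg/L
Dose 2 (185 mg at t=4 h): 185·exp(−0.03014·10) = 136.864 mg/L
Dose 3 (310 mg at t=8 h): 310·exp(−0.03014·6) = 258.721 mg/L
Dose 4 (260 mg at t=12 h): 260·exp(−0.03014·2) = 244.792 mg/L
C(14) = 101.647 + 136.864 + 258.721 + 244.792 = 742.024 mg/L

742.024 mg/L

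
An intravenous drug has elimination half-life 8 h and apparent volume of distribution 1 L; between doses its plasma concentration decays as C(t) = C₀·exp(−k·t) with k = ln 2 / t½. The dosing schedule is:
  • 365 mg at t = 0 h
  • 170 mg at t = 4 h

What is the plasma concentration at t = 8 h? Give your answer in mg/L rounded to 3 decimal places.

302.708 mg/L

k = ln 2 / 8 = 0.08664 per h
Dose 1 (365 mg at t=0 h): 365·exp(−0.08664·8) = 182.500 mg/L
Dose 2 (170 mg at t=4 h): 170·exp(−0.08664·4) = 120.208 mg/L
C(8) = 182.500 + 120.208 = 302.708 mg/L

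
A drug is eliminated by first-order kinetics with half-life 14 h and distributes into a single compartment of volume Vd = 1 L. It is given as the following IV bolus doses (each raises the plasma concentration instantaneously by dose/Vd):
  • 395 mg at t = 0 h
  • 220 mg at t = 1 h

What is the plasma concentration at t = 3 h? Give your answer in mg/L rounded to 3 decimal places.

k = ln 2 / 14 = 0.04951 per h
Dose 1 (395 mg at t=0 h): 395·exp(−0.04951·3) = 340.479 mg/L
Dose 2 (220 mg at t=1 h): 220·exp(−0.04951·2) = 199.259 mg/L
C(3) = 340.479 + 199.259 = 539.738 mg/L

539.738 mg/L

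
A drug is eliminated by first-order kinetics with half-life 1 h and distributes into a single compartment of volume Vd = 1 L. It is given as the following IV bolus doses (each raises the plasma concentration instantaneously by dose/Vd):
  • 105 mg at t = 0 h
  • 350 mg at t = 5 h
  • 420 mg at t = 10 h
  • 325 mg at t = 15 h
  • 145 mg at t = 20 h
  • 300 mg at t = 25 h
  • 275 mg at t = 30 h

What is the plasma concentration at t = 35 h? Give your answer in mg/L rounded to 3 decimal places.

8.891 mg/L

k = ln 2 / 1 = 0.69315 per h
Dose 1 (105 mg at t=0 h): 105·exp(−0.69315·35) = 0.000 mg/L
Dose 2 (350 mg at t=5 h): 350·exp(−0.69315·30) = 0.000 mg/L
Dose 3 (420 mg at t=10 h): 420·exp(−0.69315·25) = 0.000 mg/L
Dose 4 (325 mg at t=15 h): 325·exp(−0.69315·20) = 0.000 mg/L
Dose 5 (145 mg at t=20 h): 145·exp(−0.69315·15) = 0.004 mg/L
Dose 6 (300 mg at t=25 h): 300·exp(−0.69315·10) = 0.293 mg/L
Dose 7 (275 mg at t=30 h): 275·exp(−0.69315·5) = 8.594 mg/L
C(35) = 0.000 + 0.000 + 0.000 + 0.000 + 0.004 + 0.293 + 8.594 = 8.891 mg/L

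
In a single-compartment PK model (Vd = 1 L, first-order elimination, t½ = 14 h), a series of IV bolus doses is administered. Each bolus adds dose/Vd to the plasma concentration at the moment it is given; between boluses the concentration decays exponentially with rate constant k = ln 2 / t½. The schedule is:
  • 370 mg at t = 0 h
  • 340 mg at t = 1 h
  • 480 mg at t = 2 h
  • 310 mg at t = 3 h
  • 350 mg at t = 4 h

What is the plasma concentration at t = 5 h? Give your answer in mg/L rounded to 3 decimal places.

k = ln 2 / 14 = 0.04951 per h
Dose 1 (370 mg at t=0 h): 370·exp(−0.04951·5) = 288.862 mg/L
Dose 2 (340 mg at t=1 h): 340·exp(−0.04951·4) = 278.914 mg/L
Dose 3 (480 mg at t=2 h): 480·exp(−0.04951·3) = 413.747 mg/L
Dose 4 (310 mg at t=3 h): 310·exp(−0.04951·2) = 280.774 mg/L
Dose 5 (350 mg at t=4 h): 350·exp(−0.04951·1) = 333.093 mg/L
C(5) = 288.862 + 278.914 + 413.747 + 280.774 + 333.093 = 1595.391 mg/L

1595.391 mg/L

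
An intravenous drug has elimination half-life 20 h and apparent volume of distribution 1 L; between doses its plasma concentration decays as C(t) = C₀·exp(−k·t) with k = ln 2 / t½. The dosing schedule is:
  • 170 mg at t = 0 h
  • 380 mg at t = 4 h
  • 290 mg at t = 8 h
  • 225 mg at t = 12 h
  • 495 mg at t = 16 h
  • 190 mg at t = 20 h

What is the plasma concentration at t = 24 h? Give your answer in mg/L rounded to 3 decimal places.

k = ln 2 / 20 = 0.03466 per h
Dose 1 (170 mg at t=0 h): 170·exp(−0.03466·24) = 73.997 mg/L
Dose 2 (380 mg at t=4 h): 380·exp(−0.03466·20) = 190.000 mg/L
Dose 3 (290 mg at t=8 h): 290·exp(−0.03466·16) = 166.561 mg/L
Dose 4 (225 mg at t=12 h): 225·exp(−0.03466·12) = 148.445 mg/L
Dose 5 (495 mg at t=16 h): 495·exp(−0.03466·8) = 375.140 mg/L
Dose 6 (190 mg at t=20 h): 190·exp(−0.03466·4) = 165.405 mg/L
C(24) = 73.997 + 190.000 + 166.561 + 148.445 + 375.140 + 165.405 = 1119.547 mg/L

1119.547 mg/L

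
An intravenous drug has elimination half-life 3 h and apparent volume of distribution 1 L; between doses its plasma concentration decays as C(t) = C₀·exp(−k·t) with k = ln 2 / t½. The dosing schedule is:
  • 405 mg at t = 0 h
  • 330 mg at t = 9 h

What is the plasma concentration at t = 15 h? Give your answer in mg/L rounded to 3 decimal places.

k = ln 2 / 3 = 0.23105 per h
Dose 1 (405 mg at t=0 h): 405·exp(−0.23105·15) = 12.656 mg/L
Dose 2 (330 mg at t=9 h): 330·exp(−0.23105·6) = 82.500 mg/L
C(15) = 12.656 + 82.500 = 95.156 mg/L

95.156 mg/L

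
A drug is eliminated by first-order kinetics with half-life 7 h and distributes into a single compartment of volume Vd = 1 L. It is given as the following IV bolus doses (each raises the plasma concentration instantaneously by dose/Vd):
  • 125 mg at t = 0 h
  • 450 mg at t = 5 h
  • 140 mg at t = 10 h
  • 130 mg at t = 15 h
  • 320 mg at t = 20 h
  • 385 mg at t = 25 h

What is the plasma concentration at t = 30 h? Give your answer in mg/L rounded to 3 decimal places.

k = ln 2 / 7 = 0.09902 per h
Dose 1 (125 mg at t=0 h): 125·exp(−0.09902·30) = 6.409 mg/L
Dose 2 (450 mg at t=5 h): 450·exp(−0.09902·25) = 37.853 mg/L
Dose 3 (140 mg at t=10 h): 140·exp(−0.09902·20) = 19.322 mg/L
Dose 4 (130 mg at t=15 h): 130·exp(−0.09902·15) = 29.436 mg/L
Dose 5 (320 mg at t=20 h): 320·exp(−0.09902·10) = 118.880 mg/L
Dose 6 (385 mg at t=25 h): 385·exp(−0.09902·5) = 234.660 mg/L
C(30) = 6.409 + 37.853 + 19.322 + 29.436 + 118.880 + 234.660 = 446.560 mg/L

446.560 mg/L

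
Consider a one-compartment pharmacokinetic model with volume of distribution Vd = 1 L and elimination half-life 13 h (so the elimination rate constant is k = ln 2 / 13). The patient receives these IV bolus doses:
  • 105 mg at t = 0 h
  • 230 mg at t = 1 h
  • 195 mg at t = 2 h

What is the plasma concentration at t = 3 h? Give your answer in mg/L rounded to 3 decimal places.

k = ln 2 / 13 = 0.05332 per h
Dose 1 (105 mg at t=0 h): 105·exp(−0.05332·3) = 89.479 mg/L
Dose 2 (230 mg at t=1 h): 230·exp(−0.05332·2) = 206.736 mg/L
Dose 3 (195 mg at t=2 h): 195·exp(−0.05332·1) = 184.875 mg/L
C(3) = 89.479 + 206.736 + 184.875 = 481.090 mg/L

481.090 mg/L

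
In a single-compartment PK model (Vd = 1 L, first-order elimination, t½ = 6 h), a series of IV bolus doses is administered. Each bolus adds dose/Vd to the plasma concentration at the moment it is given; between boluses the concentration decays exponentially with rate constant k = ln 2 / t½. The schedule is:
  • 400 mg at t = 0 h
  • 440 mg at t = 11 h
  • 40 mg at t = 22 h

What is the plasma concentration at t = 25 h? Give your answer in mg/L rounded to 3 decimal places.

k = ln 2 / 6 = 0.11552 per h
Dose 1 (400 mg at t=0 h): 400·exp(−0.11552·25) = 22.272 mg/L
Dose 2 (440 mg at t=11 h): 440·exp(−0.11552·14) = 87.307 mg/L
Dose 3 (40 mg at t=22 h): 40·exp(−0.11552·3) = 28.284 mg/L
C(25) = 22.272 + 87.307 + 28.284 = 137.864 mg/L

137.864 mg/L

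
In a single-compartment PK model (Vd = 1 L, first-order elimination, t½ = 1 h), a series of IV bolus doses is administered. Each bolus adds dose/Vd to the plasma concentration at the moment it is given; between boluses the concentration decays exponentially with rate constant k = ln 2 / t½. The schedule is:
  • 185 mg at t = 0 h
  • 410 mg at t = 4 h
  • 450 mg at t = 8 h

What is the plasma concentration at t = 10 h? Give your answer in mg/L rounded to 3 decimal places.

k = ln 2 / 1 = 0.69315 per h
Dose 1 (185 mg at t=0 h): 185·exp(−0.69315·10) = 0.181 mg/L
Dose 2 (410 mg at t=4 h): 410·exp(−0.69315·6) = 6.406 mg/L
Dose 3 (450 mg at t=8 h): 450·exp(−0.69315·2) = 112.500 mg/L
C(10) = 0.181 + 6.406 + 112.500 = 119.087 mg/L

119.087 mg/L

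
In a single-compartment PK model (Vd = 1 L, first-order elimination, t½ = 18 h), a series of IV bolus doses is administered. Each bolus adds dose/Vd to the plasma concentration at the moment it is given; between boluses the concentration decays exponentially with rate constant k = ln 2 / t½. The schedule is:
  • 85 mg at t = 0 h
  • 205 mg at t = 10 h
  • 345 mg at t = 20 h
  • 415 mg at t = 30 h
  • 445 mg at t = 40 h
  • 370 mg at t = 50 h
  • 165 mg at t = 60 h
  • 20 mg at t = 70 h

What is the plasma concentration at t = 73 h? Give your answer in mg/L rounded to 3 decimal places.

542.593 mg/L

k = ln 2 / 18 = 0.03851 per h
Dose 1 (85 mg at t=0 h): 85·exp(−0.03851·73) = 5.112 mg/L
Dose 2 (205 mg at t=10 h): 205·exp(−0.03851·63) = 18.120 mg/L
Dose 3 (345 mg at t=20 h): 345·exp(−0.03851·53) = 44.818 mg/L
Dose 4 (415 mg at t=30 h): 415·exp(−0.03851·43) = 79.236 mg/L
Dose 5 (445 mg at t=40 h): 445·exp(−0.03851·33) = 124.874 mg/L
Dose 6 (370 mg at t=50 h): 370·exp(−0.03851·23) = 152.599 mg/L
Dose 7 (165 mg at t=60 h): 165·exp(−0.03851·13) = 100.017 mg/L
Dose 8 (20 mg at t=70 h): 20·exp(−0.03851·3) = 17.818 mg/L
C(73) = 5.112 + 18.120 + 44.818 + 79.236 + 124.874 + 152.599 + 100.017 + 17.818 = 542.593 mg/L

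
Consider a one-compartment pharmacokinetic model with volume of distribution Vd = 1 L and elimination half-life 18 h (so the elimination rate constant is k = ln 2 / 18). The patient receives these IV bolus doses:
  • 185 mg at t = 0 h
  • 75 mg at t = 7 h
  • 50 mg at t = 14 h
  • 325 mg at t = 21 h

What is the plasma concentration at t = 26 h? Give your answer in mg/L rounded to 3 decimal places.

k = ln 2 / 18 = 0.03851 per h
Dose 1 (185 mg at t=0 h): 185·exp(−0.03851·26) = 67.975 mg/L
Dose 2 (75 mg at t=7 h): 75·exp(−0.03851·19) = 36.083 mg/L
Dose 3 (50 mg at t=14 h): 50·exp(−0.03851·12) = 31.498 mg/L
Dose 4 (325 mg at t=21 h): 325·exp(−0.03851·5) = 268.080 mg/L
C(26) = 67.975 + 36.083 + 31.498 + 268.080 = 403.636 mg/L

403.636 mg/L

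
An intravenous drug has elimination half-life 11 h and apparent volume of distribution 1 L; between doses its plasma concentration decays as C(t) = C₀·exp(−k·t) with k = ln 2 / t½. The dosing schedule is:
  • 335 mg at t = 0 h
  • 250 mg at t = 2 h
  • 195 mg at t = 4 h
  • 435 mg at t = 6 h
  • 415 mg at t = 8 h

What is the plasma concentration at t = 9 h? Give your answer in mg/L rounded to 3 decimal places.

k = ln 2 / 11 = 0.06301 per h
Dose 1 (335 mg at t=0 h): 335·exp(−0.06301·9) = 189.997 mg/L
Dose 2 (250 mg at t=2 h): 250·exp(−0.06301·7) = 160.833 mg/L
Dose 3 (195 mg at t=4 h): 195·exp(−0.06301·5) = 142.299 mg/L
Dose 4 (435 mg at t=6 h): 435·exp(−0.06301·3) = 360.073 mg/L
Dose 5 (415 mg at t=8 h): 415·exp(−0.06301·1) = 389.656 mg/L
C(9) = 189.997 + 160.833 + 142.299 + 360.073 + 389.656 = 1242.859 mg/L

1242.859 mg/L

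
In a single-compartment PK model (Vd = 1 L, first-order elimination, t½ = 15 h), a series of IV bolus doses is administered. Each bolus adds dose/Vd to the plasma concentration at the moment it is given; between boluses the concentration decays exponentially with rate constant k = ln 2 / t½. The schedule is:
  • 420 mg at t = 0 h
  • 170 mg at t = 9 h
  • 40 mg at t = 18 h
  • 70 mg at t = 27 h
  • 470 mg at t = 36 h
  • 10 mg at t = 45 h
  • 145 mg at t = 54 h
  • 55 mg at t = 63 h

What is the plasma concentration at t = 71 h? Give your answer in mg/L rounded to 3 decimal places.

k = ln 2 / 15 = 0.04621 per h
Dose 1 (420 mg at t=0 h): 420·exp(−0.04621·71) = 15.790 mg/L
Dose 2 (170 mg at t=9 h): 170·exp(−0.04621·62) = 9.687 mg/L
Dose 3 (40 mg at t=18 h): 40·exp(−0.04621·53) = 3.455 mg/L
Dose 4 (70 mg at t=27 h): 70·exp(−0.04621·44) = 9.164 mg/L
Dose 5 (470 mg at t=36 h): 470·exp(−0.04621·35) = 93.260 mg/L
Dose 6 (10 mg at t=45 h): 10·exp(−0.04621·26) = 3.008 mg/L
Dose 7 (145 mg at t=54 h): 145·exp(−0.04621·17) = 66.100 mg/L
Dose 8 (55 mg at t=63 h): 55·exp(−0.04621·8) = 38.003 mg/L
C(71) = 15.790 + 9.687 + 3.455 + 9.164 + 93.260 + 3.008 + 66.100 + 38.003 = 238.465 mg/L

238.465 mg/L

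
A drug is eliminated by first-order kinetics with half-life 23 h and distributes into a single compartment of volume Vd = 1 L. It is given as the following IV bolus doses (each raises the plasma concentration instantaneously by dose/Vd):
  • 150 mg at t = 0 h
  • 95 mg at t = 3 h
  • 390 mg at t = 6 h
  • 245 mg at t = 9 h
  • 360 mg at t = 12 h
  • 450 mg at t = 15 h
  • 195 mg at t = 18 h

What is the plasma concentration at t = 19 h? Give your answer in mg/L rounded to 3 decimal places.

k = ln 2 / 23 = 0.03014 per h
Dose 1 (150 mg at t=0 h): 150·exp(−0.03014·19) = 84.609 mg/L
Dose 2 (95 mg at t=3 h): 95·exp(−0.03014·16) = 58.656 mg/L
Dose 3 (390 mg at t=6 h): 390·exp(−0.03014·13) = 263.583 mg/L
Dose 4 (245 mg at t=9 h): 245·exp(−0.03014·10) = 181.252 mg/L
Dose 5 (360 mg at t=12 h): 360·exp(−0.03014·7) = 291.531 mg/L
Dose 6 (450 mg at t=15 h): 450·exp(−0.03014·4) = 398.896 mg/L
Dose 7 (195 mg at t=18 h): 195·exp(−0.03014·1) = 189.211 mg/L
C(19) = 84.609 + 58.656 + 263.583 + 181.252 + 291.531 + 398.896 + 189.211 = 1467.737 mg/L

1467.737 mg/L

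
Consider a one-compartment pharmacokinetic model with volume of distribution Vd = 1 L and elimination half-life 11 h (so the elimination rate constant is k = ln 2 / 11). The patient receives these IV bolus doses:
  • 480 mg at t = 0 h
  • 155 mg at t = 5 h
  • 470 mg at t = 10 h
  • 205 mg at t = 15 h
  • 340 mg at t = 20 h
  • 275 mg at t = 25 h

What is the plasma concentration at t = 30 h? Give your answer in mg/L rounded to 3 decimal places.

699.241 mg/L

k = ln 2 / 11 = 0.06301 per h
Dose 1 (480 mg at t=0 h): 480·exp(−0.06301·30) = 72.485 mg/L
Dose 2 (155 mg at t=5 h): 155·exp(−0.06301·25) = 32.075 mg/L
Dose 3 (470 mg at t=10 h): 470·exp(−0.06301·20) = 133.282 mg/L
Dose 4 (205 mg at t=15 h): 205·exp(−0.06301·15) = 79.663 mg/L
Dose 5 (340 mg at t=20 h): 340·exp(−0.06301·10) = 181.057 mg/L
Dose 6 (275 mg at t=25 h): 275·exp(−0.06301·5) = 200.679 mg/L
C(30) = 72.485 + 32.075 + 133.282 + 79.663 + 181.057 + 200.679 = 699.241 mg/L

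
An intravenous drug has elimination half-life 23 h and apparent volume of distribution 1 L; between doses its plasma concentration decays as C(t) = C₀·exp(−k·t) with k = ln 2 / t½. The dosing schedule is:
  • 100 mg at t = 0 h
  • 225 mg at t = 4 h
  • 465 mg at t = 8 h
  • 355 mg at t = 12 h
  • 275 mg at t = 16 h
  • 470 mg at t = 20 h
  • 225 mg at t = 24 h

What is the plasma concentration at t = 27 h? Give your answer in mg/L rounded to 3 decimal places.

k = ln 2 / 23 = 0.03014 per h
Dose 1 (100 mg at t=0 h): 100·exp(−0.03014·27) = 44.322 mg/L
Dose 2 (225 mg at t=4 h): 225·exp(−0.03014·23) = 112.500 mg/L
Dose 3 (465 mg at t=8 h): 465·exp(−0.03014·19) = 262.287 mg/L
Dose 4 (355 mg at t=12 h): 355·exp(−0.03014·15) = 225.894 mg/L
Dose 5 (275 mg at t=16 h): 275·exp(−0.03014·11) = 197.407 mg/L
Dose 6 (470 mg at t=20 h): 470·exp(−0.03014·7) = 380.610 mg/L
Dose 7 (225 mg at t=24 h): 225·exp(−0.03014·3) = 205.550 mg/L
C(27) = 44.322 + 112.500 + 262.287 + 225.894 + 197.407 + 380.610 + 205.550 = 1428.569 mg/L

1428.569 mg/L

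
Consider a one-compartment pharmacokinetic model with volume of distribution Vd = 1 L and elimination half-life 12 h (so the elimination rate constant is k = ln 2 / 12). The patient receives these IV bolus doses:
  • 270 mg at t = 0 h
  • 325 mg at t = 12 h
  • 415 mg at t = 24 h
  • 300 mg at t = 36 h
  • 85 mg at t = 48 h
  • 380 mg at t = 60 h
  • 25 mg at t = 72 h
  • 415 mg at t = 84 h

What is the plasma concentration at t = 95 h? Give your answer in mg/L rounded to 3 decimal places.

303.023 mg/L

k = ln 2 / 12 = 0.05776 per h
Dose 1 (270 mg at t=0 h): 270·exp(−0.05776·95) = 1.117 mg/L
Dose 2 (325 mg at t=12 h): 325·exp(−0.05776·83) = 2.690 mg/L
Dose 3 (415 mg at t=24 h): 415·exp(−0.05776·71) = 6.870 mg/L
Dose 4 (300 mg at t=36 h): 300·exp(−0.05776·59) = 9.932 mg/L
Dose 5 (85 mg at t=48 h): 85·exp(−0.05776·47) = 5.628 mg/L
Dose 6 (380 mg at t=60 h): 380·exp(−0.05776·35) = 50.324 mg/L
Dose 7 (25 mg at t=72 h): 25·exp(−0.05776·23) = 6.622 mg/L
Dose 8 (415 mg at t=84 h): 415·exp(−0.05776·11) = 219.839 mg/L
C(95) = 1.117 + 2.690 + 6.870 + 9.932 + 5.628 + 50.324 + 6.622 + 219.839 = 303.023 mg/L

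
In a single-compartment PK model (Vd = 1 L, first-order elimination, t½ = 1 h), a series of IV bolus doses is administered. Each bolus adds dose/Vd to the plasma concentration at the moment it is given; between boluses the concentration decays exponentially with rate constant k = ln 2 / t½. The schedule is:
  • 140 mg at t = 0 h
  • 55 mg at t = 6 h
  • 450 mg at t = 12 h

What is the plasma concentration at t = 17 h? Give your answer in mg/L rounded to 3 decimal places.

14.090 mg/L

k = ln 2 / 1 = 0.69315 per h
Dose 1 (140 mg at t=0 h): 140·exp(−0.69315·17) = 0.001 mg/L
Dose 2 (55 mg at t=6 h): 55·exp(−0.69315·11) = 0.027 mg/L
Dose 3 (450 mg at t=12 h): 450·exp(−0.69315·5) = 14.062 mg/L
C(17) = 0.001 + 0.027 + 14.062 = 14.090 mg/L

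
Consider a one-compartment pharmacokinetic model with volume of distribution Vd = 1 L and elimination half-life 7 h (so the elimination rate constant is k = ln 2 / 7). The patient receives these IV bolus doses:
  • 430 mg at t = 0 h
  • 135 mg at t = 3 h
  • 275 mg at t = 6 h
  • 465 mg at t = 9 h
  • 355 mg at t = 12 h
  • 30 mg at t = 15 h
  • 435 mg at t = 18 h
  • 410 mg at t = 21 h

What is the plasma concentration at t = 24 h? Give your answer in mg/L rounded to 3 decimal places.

873.628 mg/L

k = ln 2 / 7 = 0.09902 per h
Dose 1 (430 mg at t=0 h): 430·exp(−0.09902·24) = 39.936 mg/L
Dose 2 (135 mg at t=3 h): 135·exp(−0.09902·21) = 16.875 mg/L
Dose 3 (275 mg at t=6 h): 275·exp(−0.09902·18) = 46.265 mg/L
Dose 4 (465 mg at t=9 h): 465·exp(−0.09902·15) = 105.290 mg/L
Dose 5 (355 mg at t=12 h): 355·exp(−0.09902·12) = 108.187 mg/L
Dose 6 (30 mg at t=15 h): 30·exp(−0.09902·9) = 12.305 mg/L
Dose 7 (435 mg at t=18 h): 435·exp(−0.09902·6) = 240.139 mg/L
Dose 8 (410 mg at t=21 h): 410·exp(−0.09902·3) = 304.629 mg/L
C(24) = 39.936 + 16.875 + 46.265 + 105.290 + 108.187 + 12.305 + 240.139 + 304.629 = 873.628 mg/L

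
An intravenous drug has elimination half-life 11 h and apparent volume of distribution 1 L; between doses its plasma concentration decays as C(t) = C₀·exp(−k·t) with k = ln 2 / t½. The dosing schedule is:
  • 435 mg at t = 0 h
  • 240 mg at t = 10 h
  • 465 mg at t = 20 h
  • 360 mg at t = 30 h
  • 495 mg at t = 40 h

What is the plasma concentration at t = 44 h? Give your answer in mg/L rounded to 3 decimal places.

691.552 mg/L

k = ln 2 / 11 = 0.06301 per h
Dose 1 (435 mg at t=0 h): 435·exp(−0.06301·44) = 27.187 mg/L
Dose 2 (240 mg at t=10 h): 240·exp(−0.06301·34) = 28.168 mg/L
Dose 3 (465 mg at t=20 h): 465·exp(−0.06301·24) = 102.485 mg/L
Dose 4 (360 mg at t=30 h): 360·exp(−0.06301·14) = 148.996 mg/L
Dose 5 (495 mg at t=40 h): 495·exp(−0.06301·4) = 384.716 mg/L
C(44) = 27.187 + 28.168 + 102.485 + 148.996 + 384.716 = 691.552 mg/L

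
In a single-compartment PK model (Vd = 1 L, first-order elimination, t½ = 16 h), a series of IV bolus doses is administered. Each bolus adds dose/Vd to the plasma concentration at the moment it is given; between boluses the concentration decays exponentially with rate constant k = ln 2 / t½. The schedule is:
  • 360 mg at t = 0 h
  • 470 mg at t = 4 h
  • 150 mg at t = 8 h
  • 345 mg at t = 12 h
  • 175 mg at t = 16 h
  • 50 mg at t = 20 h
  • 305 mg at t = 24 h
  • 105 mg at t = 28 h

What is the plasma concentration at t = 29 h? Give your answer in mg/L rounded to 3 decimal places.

966.844 mg/L

k = ln 2 / 16 = 0.04332 per h
Dose 1 (360 mg at t=0 h): 360·exp(−0.04332·29) = 102.491 mg/L
Dose 2 (470 mg at t=4 h): 470·exp(−0.04332·25) = 159.125 mg/L
Dose 3 (150 mg at t=8 h): 150·exp(−0.04332·21) = 60.393 mg/L
Dose 4 (345 mg at t=12 h): 345·exp(−0.04332·17) = 165.187 mg/L
Dose 5 (175 mg at t=16 h): 175·exp(−0.04332·13) = 99.644 mg/L
Dose 6 (50 mg at t=20 h): 50·exp(−0.04332·9) = 33.856 mg/L
Dose 7 (305 mg at t=24 h): 305·exp(−0.04332·5) = 245.600 mg/L
Dose 8 (105 mg at t=28 h): 105·exp(−0.04332·1) = 100.548 mg/L
C(29) = 102.491 + 159.125 + 60.393 + 165.187 + 99.644 + 33.856 + 245.600 + 100.548 = 966.844 mg/L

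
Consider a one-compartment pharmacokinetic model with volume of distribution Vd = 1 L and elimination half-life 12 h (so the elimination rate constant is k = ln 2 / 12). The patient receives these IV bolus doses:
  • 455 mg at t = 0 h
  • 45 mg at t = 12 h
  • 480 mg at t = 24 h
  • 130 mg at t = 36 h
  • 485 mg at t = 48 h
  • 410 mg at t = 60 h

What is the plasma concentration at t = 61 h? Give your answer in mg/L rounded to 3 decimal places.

k = ln 2 / 12 = 0.05776 per h
Dose 1 (455 mg at t=0 h): 455·exp(−0.05776·61) = 13.421 mg/L
Dose 2 (45 mg at t=12 h): 45·exp(−0.05776·49) = 2.655 mg/L
Dose 3 (480 mg at t=24 h): 480·exp(−0.05776·37) = 56.632 mg/L
Dose 4 (130 mg at t=36 h): 130·exp(−0.05776·25) = 30.676 mg/L
Dose 5 (485 mg at t=48 h): 485·exp(−0.05776·13) = 228.890 mg/L
Dose 6 (410 mg at t=60 h): 410·exp(−0.05776·1) = 386.988 mg/L
C(61) = 13.421 + 2.655 + 56.632 + 30.676 + 228.890 + 386.988 = 719.262 mg/L

719.262 mg/L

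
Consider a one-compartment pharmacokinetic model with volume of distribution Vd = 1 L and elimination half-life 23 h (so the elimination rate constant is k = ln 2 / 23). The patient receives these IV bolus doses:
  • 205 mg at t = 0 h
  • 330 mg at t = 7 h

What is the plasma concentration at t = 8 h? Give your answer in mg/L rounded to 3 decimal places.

481.285 mg/L

k = ln 2 / 23 = 0.03014 per h
Dose 1 (205 mg at t=0 h): 205·exp(−0.03014·8) = 161.082 mg/L
Dose 2 (330 mg at t=7 h): 330·exp(−0.03014·1) = 320.203 mg/L
C(8) = 161.082 + 320.203 = 481.285 mg/L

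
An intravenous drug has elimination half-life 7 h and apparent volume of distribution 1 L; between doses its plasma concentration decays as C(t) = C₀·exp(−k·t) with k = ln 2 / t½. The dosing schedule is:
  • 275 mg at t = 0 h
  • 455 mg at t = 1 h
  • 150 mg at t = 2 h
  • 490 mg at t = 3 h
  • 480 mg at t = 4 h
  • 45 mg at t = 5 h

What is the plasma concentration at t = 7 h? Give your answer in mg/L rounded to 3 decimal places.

1203.406 mg/L

k = ln 2 / 7 = 0.09902 per h
Dose 1 (275 mg at t=0 h): 275·exp(−0.09902·7) = 137.500 mg/L
Dose 2 (455 mg at t=1 h): 455·exp(−0.09902·6) = 251.180 mg/L
Dose 3 (150 mg at t=2 h): 150·exp(−0.09902·5) = 91.426 mg/L
Dose 4 (490 mg at t=3 h): 490·exp(−0.09902·4) = 329.746 mg/L
Dose 5 (480 mg at t=4 h): 480·exp(−0.09902·3) = 356.639 mg/L
Dose 6 (45 mg at t=5 h): 45·exp(−0.09902·2) = 36.915 mg/L
C(7) = 137.500 + 251.180 + 91.426 + 329.746 + 356.639 + 36.915 = 1203.406 mg/L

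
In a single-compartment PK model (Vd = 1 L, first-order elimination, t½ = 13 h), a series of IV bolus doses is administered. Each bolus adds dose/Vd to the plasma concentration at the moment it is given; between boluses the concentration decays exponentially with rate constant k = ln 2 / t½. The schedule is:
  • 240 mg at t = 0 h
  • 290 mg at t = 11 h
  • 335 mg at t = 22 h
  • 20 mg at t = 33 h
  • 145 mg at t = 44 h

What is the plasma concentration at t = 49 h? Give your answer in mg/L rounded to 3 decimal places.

k = ln 2 / 13 = 0.05332 per h
Dose 1 (240 mg at t=0 h): 240·exp(−0.05332·49) = 17.602 mg/L
Dose 2 (290 mg at t=11 h): 290·exp(−0.05332·38) = 38.235 mg/L
Dose 3 (335 mg at t=22 h): 335·exp(−0.05332·27) = 79.401 mg/L
Dose 4 (20 mg at t=33 h): 20·exp(−0.05332·16) = 8.522 mg/L
Dose 5 (145 mg at t=44 h): 145·exp(−0.05332·5) = 111.068 mg/L
C(49) = 17.602 + 38.235 + 79.401 + 8.522 + 111.068 = 254.828 mg/L

254.828 mg/L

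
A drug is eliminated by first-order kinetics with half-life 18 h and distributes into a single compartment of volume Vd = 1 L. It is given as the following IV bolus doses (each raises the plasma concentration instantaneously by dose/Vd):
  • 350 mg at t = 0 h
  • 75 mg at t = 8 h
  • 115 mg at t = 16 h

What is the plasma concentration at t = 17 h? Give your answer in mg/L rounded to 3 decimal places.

345.559 mg/L

k = ln 2 / 18 = 0.03851 per h
Dose 1 (350 mg at t=0 h): 350·exp(−0.03851·17) = 181.870 mg/L
Dose 2 (75 mg at t=8 h): 75·exp(−0.03851·9) = 53.033 mg/L
Dose 3 (115 mg at t=16 h): 115·exp(−0.03851·1) = 110.656 mg/L
C(17) = 181.870 + 53.033 + 110.656 = 345.559 mg/L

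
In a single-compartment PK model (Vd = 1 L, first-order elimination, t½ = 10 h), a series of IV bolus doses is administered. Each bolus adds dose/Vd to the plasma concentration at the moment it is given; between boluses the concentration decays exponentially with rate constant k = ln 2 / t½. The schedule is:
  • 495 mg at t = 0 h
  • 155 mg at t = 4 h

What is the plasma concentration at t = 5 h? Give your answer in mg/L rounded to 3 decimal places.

k = ln 2 / 10 = 0.06931 per h
Dose 1 (495 mg at t=0 h): 495·exp(−0.06931·5) = 350.018 mg/L
Dose 2 (155 mg at t=4 h): 155·exp(−0.06931·1) = 144.620 mg/L
C(5) = 350.018 + 144.620 = 494.638 mg/L

494.638 mg/L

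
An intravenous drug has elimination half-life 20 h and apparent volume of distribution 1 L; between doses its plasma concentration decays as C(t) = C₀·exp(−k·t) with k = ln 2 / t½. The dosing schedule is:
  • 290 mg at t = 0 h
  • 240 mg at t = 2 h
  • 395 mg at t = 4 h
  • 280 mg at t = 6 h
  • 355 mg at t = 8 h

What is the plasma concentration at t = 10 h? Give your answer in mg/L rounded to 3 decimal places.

1282.768 mg/L

k = ln 2 / 20 = 0.03466 per h
Dose 1 (290 mg at t=0 h): 290·exp(−0.03466·10) = 205.061 mg/L
Dose 2 (240 mg at t=2 h): 240·exp(−0.03466·8) = 181.886 mg/L
Dose 3 (395 mg at t=4 h): 395·exp(−0.03466·6) = 320.840 mg/L
Dose 4 (280 mg at t=6 h): 280·exp(−0.03466·4) = 243.754 mg/L
Dose 5 (355 mg at t=8 h): 355·exp(−0.03466·2) = 331.227 mg/L
C(10) = 205.061 + 181.886 + 320.840 + 243.754 + 331.227 = 1282.768 mg/L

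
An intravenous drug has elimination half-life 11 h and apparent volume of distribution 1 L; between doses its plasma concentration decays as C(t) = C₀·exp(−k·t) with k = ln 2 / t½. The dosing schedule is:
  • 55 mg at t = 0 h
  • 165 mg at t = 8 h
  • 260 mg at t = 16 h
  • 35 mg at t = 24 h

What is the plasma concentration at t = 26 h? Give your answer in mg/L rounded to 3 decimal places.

233.073 mg/L

k = ln 2 / 11 = 0.06301 per h
Dose 1 (55 mg at t=0 h): 55·exp(−0.06301·26) = 10.687 mg/L
Dose 2 (165 mg at t=8 h): 165·exp(−0.06301·18) = 53.075 mg/L
Dose 3 (260 mg at t=16 h): 260·exp(−0.06301·10) = 138.455 mg/L
Dose 4 (35 mg at t=24 h): 35·exp(−0.06301·2) = 30.856 mg/L
C(26) = 10.687 + 53.075 + 138.455 + 30.856 = 233.073 mg/L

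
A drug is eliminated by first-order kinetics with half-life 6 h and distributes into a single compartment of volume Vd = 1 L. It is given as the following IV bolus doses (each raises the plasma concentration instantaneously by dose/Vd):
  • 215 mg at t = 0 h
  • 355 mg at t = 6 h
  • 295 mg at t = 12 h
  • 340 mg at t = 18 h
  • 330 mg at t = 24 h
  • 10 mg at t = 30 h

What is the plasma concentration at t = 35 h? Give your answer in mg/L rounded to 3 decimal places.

182.839 mg/L

k = ln 2 / 6 = 0.11552 per h
Dose 1 (215 mg at t=0 h): 215·exp(−0.11552·35) = 3.771 mg/L
Dose 2 (355 mg at t=6 h): 355·exp(−0.11552·29) = 12.452 mg/L
Dose 3 (295 mg at t=12 h): 295·exp(−0.11552·23) = 20.695 mg/L
Dose 4 (340 mg at t=18 h): 340·exp(−0.11552·17) = 47.705 mg/L
Dose 5 (330 mg at t=24 h): 330·exp(−0.11552·11) = 92.603 mg/L
Dose 6 (10 mg at t=30 h): 10·exp(−0.11552·5) = 5.612 mg/L
C(35) = 3.771 + 12.452 + 20.695 + 47.705 + 92.603 + 5.612 = 182.839 mg/L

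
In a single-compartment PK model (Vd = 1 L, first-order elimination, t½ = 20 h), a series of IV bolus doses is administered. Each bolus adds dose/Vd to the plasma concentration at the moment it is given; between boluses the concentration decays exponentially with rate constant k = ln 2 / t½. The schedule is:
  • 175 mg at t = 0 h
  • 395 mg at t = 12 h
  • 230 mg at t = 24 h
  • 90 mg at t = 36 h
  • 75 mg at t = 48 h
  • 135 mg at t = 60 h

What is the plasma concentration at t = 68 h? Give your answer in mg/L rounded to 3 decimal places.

k = ln 2 / 20 = 0.03466 per h
Dose 1 (175 mg at t=0 h): 175·exp(−0.03466·68) = 16.578 mg/L
Dose 2 (395 mg at t=12 h): 395·exp(−0.03466·56) = 56.717 mg/L
Dose 3 (230 mg at t=24 h): 230·exp(−0.03466·44) = 50.057 mg/L
Dose 4 (90 mg at t=36 h): 90·exp(−0.03466·32) = 29.689 mg/L
Dose 5 (75 mg at t=48 h): 75·exp(−0.03466·20) = 37.500 mg/L
Dose 6 (135 mg at t=60 h): 135·exp(−0.03466·8) = 102.311 mg/L
C(68) = 16.578 + 56.717 + 50.057 + 29.689 + 37.500 + 102.311 = 292.852 mg/L

292.852 mg/L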